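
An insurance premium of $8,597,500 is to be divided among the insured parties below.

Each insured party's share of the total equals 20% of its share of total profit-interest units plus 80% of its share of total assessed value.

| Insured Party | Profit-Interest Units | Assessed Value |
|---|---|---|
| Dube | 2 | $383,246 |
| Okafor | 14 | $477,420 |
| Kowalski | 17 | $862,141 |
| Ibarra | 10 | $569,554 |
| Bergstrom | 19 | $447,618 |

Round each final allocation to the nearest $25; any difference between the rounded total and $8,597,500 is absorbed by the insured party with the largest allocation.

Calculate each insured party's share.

Dube: $1,017,500 · Okafor: $1,586,700 · Kowalski: $2,635,675 · Ibarra: $1,707,050 · Bergstrom: $1,650,575

Profit-interest units total 62; assessed value total 2,739,979.
Blended shares (20% profit-interest units + 80% assessed value): Dube 0.1183; Okafor 0.1846; Kowalski 0.3066; Ibarra 0.1986; Bergstrom 0.1920.
Pro-rata amounts: Dube 1,017,506.50; Okafor 1,586,712.12; Kowalski 2,635,655.09; Ibarra 1,707,054.93; Bergstrom 1,650,571.36.
After rounding ($25): Dube $1,017,500; Okafor $1,586,700; Kowalski $2,635,650; Ibarra $1,707,050; Bergstrom $1,650,575. Sum = $8,597,475.
Difference $8,597,500 − $8,597,475 = +$25 applied to largest allocation (Kowalski): Kowalski becomes $2,635,675.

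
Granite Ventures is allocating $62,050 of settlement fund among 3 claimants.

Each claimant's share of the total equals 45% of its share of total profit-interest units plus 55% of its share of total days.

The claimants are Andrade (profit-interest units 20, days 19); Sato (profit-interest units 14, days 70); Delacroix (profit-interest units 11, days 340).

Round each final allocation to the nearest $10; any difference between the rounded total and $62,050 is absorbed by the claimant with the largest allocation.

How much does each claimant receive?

Profit-interest units total 45; days total 429.
Blended shares (45% profit-interest units + 55% days): Andrade 0.2244; Sato 0.2297; Delacroix 0.5459.
Pro-rata amounts: Andrade 13,921.47; Sato 14,255.59; Delacroix 33,872.94.
At nearest $10: Andrade $13,920; Sato $14,260; Delacroix $33,870. Sum = $62,050.
Rounded total matches; no reconciliation needed.

Andrade: $13,920 · Sato: $14,260 · Delacroix: $33,870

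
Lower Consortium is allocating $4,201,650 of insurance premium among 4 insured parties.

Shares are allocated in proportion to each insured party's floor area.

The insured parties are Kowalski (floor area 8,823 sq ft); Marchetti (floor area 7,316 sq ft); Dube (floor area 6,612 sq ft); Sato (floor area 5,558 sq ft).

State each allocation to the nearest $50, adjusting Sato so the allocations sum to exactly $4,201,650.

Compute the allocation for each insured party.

Sum of floor area: 28,309.
Proportional shares: Kowalski 8,823/28,309 × $4,201,650 = 1,309,518.46; Marchetti 7,316/28,309 × $4,201,650 = 1,085,848.01; Dube 6,612/28,309 × $4,201,650 = 981,359.63; Sato 5,558/28,309 × $4,201,650 = 824,923.90.
Rounded to nearest $50: Kowalski $1,309,500; Marchetti $1,085,850; Dube $981,350; Sato $824,900. Sum = $4,201,600.
Difference $4,201,650 − $4,201,600 = +$50 applied to Sato: Sato becomes $824,950.

Kowalski: $1,309,500 · Marchetti: $1,085,850 · Dube: $981,350 · Sato: $824,950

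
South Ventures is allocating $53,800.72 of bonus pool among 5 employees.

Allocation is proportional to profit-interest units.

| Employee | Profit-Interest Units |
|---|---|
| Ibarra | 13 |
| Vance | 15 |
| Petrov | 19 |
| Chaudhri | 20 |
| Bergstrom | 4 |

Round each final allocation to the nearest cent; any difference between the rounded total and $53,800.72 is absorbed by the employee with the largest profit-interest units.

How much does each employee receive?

Profit-interest units total: 13 + 15 + 19 + 20 + 4 = 71.
Unrounded shares: Ibarra 9,850.8361; Vance 11,366.3493; Petrov 14,397.3758; Chaudhri 15,155.1324; Bergstrom 3,031.0265.
At nearest cent: Ibarra $9,850.84; Vance $11,366.35; Petrov $14,397.38; Chaudhri $15,155.13; Bergstrom $3,031.03. Sum = $53,800.73.
Difference $53,800.72 − $53,800.73 = −$0.01 applied to largest profit-interest units (Chaudhri): Chaudhri becomes $15,155.12.

Ibarra: $9,850.84 | Vance: $11,366.35 | Petrov: $14,397.38 | Chaudhri: $15,155.12 | Bergstrom: $3,031.03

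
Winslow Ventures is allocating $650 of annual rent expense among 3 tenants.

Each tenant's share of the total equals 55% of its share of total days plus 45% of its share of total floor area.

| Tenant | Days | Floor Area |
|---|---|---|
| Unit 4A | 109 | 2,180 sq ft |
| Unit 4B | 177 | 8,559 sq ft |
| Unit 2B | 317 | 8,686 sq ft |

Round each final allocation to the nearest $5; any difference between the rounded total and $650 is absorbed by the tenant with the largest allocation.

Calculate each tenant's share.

Days total 603; floor area total 19,425.
Blended shares (55% days + 45% floor area): Unit 4A 0.1499; Unit 4B 0.3597; Unit 2B 0.4904.
Pro-rata amounts: Unit 4A 97.45; Unit 4B 233.82; Unit 2B 318.73.
Rounded to nearest $5: Unit 4A $95; Unit 4B $235; Unit 2B $320. Sum = $650.
Sum already equals the total — no adjustment.

Unit 4A: $95; Unit 4B: $235; Unit 2B: $320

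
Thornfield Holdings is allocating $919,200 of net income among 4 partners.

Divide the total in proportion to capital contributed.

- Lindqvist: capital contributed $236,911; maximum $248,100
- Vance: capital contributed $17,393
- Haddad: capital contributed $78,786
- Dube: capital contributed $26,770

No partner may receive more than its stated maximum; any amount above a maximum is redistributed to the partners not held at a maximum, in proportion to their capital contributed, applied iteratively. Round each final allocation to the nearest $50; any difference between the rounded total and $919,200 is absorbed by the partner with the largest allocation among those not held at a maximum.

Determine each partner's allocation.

Lindqvist: $248,100 · Vance: $94,950 · Haddad: $430,050 · Dube: $146,100

Sum of capital contributed: 359,860.
Unconstrained shares: Lindqvist 605,148.09; Vance 44,427.40; Haddad 201,245.18; Dube 68,379.33.
Cap binds for Lindqvist ($248,100); residual $671,100 reallocated over remaining capital contributed 122,949.
Remaining shares: Vance 94,937.27 → $94,950; Haddad 430,042.41 → $430,050; Dube 146,120.32 → $146,100.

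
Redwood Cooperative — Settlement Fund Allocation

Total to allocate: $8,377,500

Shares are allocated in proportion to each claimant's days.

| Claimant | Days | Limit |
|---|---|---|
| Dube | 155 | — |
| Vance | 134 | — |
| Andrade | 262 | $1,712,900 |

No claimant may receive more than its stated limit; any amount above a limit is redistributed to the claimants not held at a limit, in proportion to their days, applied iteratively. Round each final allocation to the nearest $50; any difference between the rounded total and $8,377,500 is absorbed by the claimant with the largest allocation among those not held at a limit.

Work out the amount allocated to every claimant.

Combined days = 551.
Proportional shares (ignoring caps): Dube 2,356,647.01; Vance 2,037,359.35; Andrade 3,983,493.65.
Held at cap: Andrade ($1,712,900); balance $6,664,600 reallocated over remaining days 289.
Shares after redistribution: Dube 3,574,439.45 → $3,574,450; Vance 3,090,160.55 → $3,090,150.

Dube: $3,574,450 · Vance: $3,090,150 · Andrade: $1,712,900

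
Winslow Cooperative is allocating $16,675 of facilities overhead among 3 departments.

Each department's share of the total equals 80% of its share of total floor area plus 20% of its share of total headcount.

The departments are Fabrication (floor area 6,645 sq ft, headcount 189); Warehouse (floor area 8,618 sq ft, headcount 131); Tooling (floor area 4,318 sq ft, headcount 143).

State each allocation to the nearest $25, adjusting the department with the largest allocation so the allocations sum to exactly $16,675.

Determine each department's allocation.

Fabrication: $5,900; Warehouse: $6,800; Tooling: $3,975

Totals — floor area 19,581, headcount 463.
Combined weights (80% floor area + 20% headcount): Fabrication 0.3531; Warehouse 0.4087; Tooling 0.2382.
Unrounded shares: Fabrication 5,888.43; Warehouse 6,814.80; Tooling 3,971.77.
At nearest $25: Fabrication $5,900; Warehouse $6,825; Tooling $3,975. Sum = $16,700.
Difference $16,675 − $16,700 = −$25 applied to largest allocation (Warehouse): Warehouse becomes $6,800.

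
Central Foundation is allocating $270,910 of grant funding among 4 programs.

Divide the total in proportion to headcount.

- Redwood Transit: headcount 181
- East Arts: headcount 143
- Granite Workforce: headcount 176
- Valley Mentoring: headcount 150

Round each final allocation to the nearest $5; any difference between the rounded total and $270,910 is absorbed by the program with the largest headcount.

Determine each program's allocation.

Redwood Transit: $75,435 · East Arts: $59,600 · Granite Workforce: $73,355 · Valley Mentoring: $62,520

Combined headcount = 650.
Proportional shares: Redwood Transit 181/650 × $270,910 = 75,438.02; East Arts 143/650 × $270,910 = 59,600.20; Granite Workforce 176/650 × $270,910 = 73,354.09; Valley Mentoring 150/650 × $270,910 = 62,517.69.
After rounding ($5): Redwood Transit $75,440; East Arts $59,600; Granite Workforce $73,355; Valley Mentoring $62,520. Sum = $270,915.
Difference $270,910 − $270,915 = −$5 applied to largest headcount (Redwood Transit): Redwood Transit becomes $75,435.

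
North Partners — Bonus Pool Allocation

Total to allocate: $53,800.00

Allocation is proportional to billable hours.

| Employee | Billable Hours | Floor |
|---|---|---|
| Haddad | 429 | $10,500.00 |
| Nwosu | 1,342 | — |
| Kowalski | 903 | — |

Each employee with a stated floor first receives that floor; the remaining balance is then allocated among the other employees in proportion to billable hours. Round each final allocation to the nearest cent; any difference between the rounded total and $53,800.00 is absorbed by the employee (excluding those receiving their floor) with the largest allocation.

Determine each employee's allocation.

Fund the minimums — Haddad $10,500.00. Residual $43,300.00.
Residual split over remaining billable hours 2,245: Nwosu 25,883.5635 → $25,883.56; Kowalski 17,416.4365 → $17,416.44.

Haddad: $10,500.00; Nwosu: $25,883.56; Kowalski: $17,416.44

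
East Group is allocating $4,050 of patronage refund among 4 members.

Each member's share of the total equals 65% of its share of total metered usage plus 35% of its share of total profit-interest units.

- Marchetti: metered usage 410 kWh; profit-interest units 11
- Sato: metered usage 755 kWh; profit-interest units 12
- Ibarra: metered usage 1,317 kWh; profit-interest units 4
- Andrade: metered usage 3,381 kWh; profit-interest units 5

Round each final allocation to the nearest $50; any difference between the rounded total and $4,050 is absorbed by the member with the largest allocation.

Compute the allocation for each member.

Marchetti: $650 · Sato: $850 · Ibarra: $750 · Andrade: $1,800

Metered usage total 5,863; profit-interest units total 32.
Combined weights (65% metered usage + 35% profit-interest units): Marchetti 0.1658; Sato 0.2150; Ibarra 0.1898; Andrade 0.4295.
Unrounded shares: Marchetti 671.36; Sato 870.56; Ibarra 768.52; Andrade 1,739.56.
At nearest $50: Marchetti $650; Sato $850; Ibarra $750; Andrade $1,750. Sum = $4,000.
Difference $4,050 − $4,000 = +$50 applied to largest allocation (Andrade): Andrade becomes $1,800.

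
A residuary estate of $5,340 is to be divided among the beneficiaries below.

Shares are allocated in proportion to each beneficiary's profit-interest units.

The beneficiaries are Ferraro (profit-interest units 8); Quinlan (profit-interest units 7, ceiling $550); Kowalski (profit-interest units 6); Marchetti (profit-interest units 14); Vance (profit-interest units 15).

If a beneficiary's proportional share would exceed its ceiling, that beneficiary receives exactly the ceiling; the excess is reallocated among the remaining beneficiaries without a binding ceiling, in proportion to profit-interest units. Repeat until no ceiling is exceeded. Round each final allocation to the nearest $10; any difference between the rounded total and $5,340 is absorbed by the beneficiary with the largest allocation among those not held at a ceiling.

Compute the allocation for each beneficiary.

Ferraro: $890 | Quinlan: $550 | Kowalski: $670 | Marchetti: $1,560 | Vance: $1,670

Total profit-interest units = 50.
Pro-rata shares before constraints: Ferraro 854.40; Quinlan 747.60; Kowalski 640.80; Marchetti 1,495.20; Vance 1,602.00.
Held at cap: Quinlan ($550); remaining pool $4,790 reallocated over remaining profit-interest units 43.
Redistributed shares: Ferraro 891.16 → $890; Kowalski 668.37 → $670; Marchetti 1,559.53 → $1,560; Vance 1,670.93 → $1,670.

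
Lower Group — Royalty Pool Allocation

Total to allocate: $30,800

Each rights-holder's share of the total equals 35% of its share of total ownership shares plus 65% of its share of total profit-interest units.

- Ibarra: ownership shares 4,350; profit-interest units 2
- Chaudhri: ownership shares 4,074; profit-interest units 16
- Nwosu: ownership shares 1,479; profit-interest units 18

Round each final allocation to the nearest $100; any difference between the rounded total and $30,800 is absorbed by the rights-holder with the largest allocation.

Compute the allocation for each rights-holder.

Ownership shares total 9,903; profit-interest units total 36.
Blended shares (35% ownership shares + 65% profit-interest units): Ibarra 0.1899; Chaudhri 0.4329; Nwosu 0.3773.
Pro-rata amounts: Ibarra 5,847.45; Chaudhri 13,332.57; Nwosu 11,619.98.
Rounded to nearest $100: Ibarra $5,800; Chaudhri $13,300; Nwosu $11,600. Sum = $30,700.
Difference $30,800 − $30,700 = +$100 applied to largest allocation (Chaudhri): Chaudhri becomes $13,400.

Ibarra: $5,800 | Chaudhri: $13,400 | Nwosu: $11,600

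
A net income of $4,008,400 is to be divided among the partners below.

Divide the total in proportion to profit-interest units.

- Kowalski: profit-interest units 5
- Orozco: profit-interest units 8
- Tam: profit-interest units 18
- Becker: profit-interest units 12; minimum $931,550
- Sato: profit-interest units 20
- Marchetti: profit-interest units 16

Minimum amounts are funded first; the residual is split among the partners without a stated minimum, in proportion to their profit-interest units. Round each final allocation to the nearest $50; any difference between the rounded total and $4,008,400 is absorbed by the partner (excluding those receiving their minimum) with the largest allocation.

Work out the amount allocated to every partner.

Minimums first: Becker $931,550. Residual $3,076,850.
Residual split over remaining profit-interest units 67: Kowalski 229,615.67 → $229,600; Orozco 367,385.07 → $367,400; Tam 826,616.42 → $826,600; Sato 918,462.69 → $918,450; Marchetti 734,770.15 → $734,750.
Rounding difference +$50 applied to Sato → $918,500.

Kowalski: $229,600; Orozco: $367,400; Tam: $826,600; Becker: $931,550; Sato: $918,500; Marchetti: $734,750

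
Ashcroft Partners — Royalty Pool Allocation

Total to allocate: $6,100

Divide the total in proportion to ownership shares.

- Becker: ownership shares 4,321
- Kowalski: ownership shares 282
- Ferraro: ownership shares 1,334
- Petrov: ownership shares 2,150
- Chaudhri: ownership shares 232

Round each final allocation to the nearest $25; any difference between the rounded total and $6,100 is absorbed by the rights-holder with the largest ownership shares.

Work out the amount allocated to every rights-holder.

Becker: $3,175 | Kowalski: $200 | Ferraro: $975 | Petrov: $1,575 | Chaudhri: $175

Total ownership shares = 4,321 + 282 + 1,334 + 2,150 + 232 = 8,319.
Pro-rata amounts: Becker 3,168.42; Kowalski 206.78; Ferraro 978.17; Petrov 1,576.51; Chaudhri 170.12.
At nearest $25: Becker $3,175; Kowalski $200; Ferraro $975; Petrov $1,575; Chaudhri $175. Sum = $6,100.
No rounding difference to absorb.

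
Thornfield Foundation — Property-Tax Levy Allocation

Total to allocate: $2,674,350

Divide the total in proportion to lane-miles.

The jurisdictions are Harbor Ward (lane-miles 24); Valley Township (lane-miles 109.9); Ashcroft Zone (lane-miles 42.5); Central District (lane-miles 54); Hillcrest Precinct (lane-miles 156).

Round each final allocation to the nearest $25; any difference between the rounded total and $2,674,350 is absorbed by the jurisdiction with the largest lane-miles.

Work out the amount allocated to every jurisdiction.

Sum of lane-miles: 24 + 109.9 + 42.5 + 54 + 156 = 386.4.
Pro-rata amounts: Harbor Ward 166,108.70; Valley Township 760,639.40; Ashcroft Zone 294,150.82; Central District 373,744.57; Hillcrest Precinct 1,079,706.52.
Rounded to nearest $25: Harbor Ward $166,100; Valley Township $760,650; Ashcroft Zone $294,150; Central District $373,750; Hillcrest Precinct $1,079,700. Sum = $2,674,350.
No rounding difference to absorb.

Harbor Ward: $166,100; Valley Township: $760,650; Ashcroft Zone: $294,150; Central District: $373,750; Hillcrest Precinct: $1,079,700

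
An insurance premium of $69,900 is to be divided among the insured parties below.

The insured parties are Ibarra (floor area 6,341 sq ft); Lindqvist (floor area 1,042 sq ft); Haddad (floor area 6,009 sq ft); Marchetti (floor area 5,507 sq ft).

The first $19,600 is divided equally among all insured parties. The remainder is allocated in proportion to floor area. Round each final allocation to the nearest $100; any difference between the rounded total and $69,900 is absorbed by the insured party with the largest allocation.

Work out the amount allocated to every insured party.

First tranche $19,600 split equally: $4,900 each.
Remainder $50,300 by floor area (total 18,899): Ibarra 16,876.68 → $16,900; Lindqvist 2,773.30 → $2,800; Haddad 15,993.05 → $16,000; Marchetti 14,656.97 → $14,700.
Rounding difference −$100 on remainder applied to Ibarra.
Totals: Ibarra $4,900 + $16,800 = $21,700; Lindqvist $4,900 + $2,800 = $7,700; Haddad $4,900 + $16,000 = $20,900; Marchetti $4,900 + $14,700 = $19,600.

Ibarra: $21,700; Lindqvist: $7,700; Haddad: $20,900; Marchetti: $19,600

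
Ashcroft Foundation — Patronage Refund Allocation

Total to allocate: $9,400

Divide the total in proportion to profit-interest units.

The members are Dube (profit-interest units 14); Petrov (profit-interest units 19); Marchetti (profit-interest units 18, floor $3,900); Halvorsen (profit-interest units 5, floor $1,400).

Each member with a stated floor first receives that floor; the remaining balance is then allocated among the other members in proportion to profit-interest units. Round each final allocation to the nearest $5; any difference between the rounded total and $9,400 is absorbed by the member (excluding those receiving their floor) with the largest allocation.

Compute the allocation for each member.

Dube: $1,740 | Petrov: $2,360 | Marchetti: $3,900 | Halvorsen: $1,400

Minimums first: Marchetti $3,900; Halvorsen $1,400. Remaining pool $4,100.
Remaining pool split over remaining profit-interest units 33: Dube 1,739.39 → $1,740; Petrov 2,360.61 → $2,360.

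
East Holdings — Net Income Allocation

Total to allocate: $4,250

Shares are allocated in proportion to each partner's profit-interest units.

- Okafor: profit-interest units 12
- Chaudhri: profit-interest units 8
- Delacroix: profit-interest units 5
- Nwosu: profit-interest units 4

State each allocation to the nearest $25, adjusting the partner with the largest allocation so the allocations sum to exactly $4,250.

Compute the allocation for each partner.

Total profit-interest units = 29.
Raw shares: Okafor 12/29 × $4,250 = 1,758.62; Chaudhri 8/29 × $4,250 = 1,172.41; Delacroix 5/29 × $4,250 = 732.76; Nwosu 4/29 × $4,250 = 586.21.
After rounding ($25): Okafor $1,750; Chaudhri $1,175; Delacroix $725; Nwosu $575. Sum = $4,225.
Difference $4,250 − $4,225 = +$25 applied to largest allocation (Okafor): Okafor becomes $1,775.

Okafor: $1,775 | Chaudhri: $1,175 | Delacroix: $725 | Nwosu: $575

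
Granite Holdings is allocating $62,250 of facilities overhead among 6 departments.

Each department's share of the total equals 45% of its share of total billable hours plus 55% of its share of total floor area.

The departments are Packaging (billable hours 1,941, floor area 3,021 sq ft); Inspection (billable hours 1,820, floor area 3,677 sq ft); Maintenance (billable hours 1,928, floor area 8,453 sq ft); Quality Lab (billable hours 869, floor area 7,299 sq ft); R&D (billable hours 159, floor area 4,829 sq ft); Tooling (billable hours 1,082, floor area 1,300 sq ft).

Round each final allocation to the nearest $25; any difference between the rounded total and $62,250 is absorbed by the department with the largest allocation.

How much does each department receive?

Totals — billable hours 7,799, floor area 28,579.
Composite weights (45% billable hours + 55% floor area): Packaging 0.1701; Inspection 0.1758; Maintenance 0.2739; Quality Lab 0.1906; R&D 0.1021; Tooling 0.0874.
Pro-rata amounts: Packaging 10,590.84; Inspection 10,942.12; Maintenance 17,051.66; Quality Lab 11,865.45; R&D 6,356.22; Tooling 5,443.73.
At nearest $25: Packaging $10,600; Inspection $10,950; Maintenance $17,050; Quality Lab $11,875; R&D $6,350; Tooling $5,450. Sum = $62,275.
Difference $62,250 − $62,275 = −$25 applied to largest allocation (Maintenance): Maintenance becomes $17,025.

Packaging: $10,600 | Inspection: $10,950 | Maintenance: $17,025 | Quality Lab: $11,875 | R&D: $6,350 | Tooling: $5,450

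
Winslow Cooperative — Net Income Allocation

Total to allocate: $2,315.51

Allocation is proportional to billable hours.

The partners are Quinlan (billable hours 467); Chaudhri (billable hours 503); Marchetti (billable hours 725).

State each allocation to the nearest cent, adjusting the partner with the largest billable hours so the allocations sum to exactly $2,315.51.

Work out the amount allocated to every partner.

Sum of billable hours: 467 + 503 + 725 = 1,695.
Proportional shares: Quinlan 637.9606; Chaudhri 687.1395; Marchetti 990.4099.
Rounded to nearest cent: Quinlan $637.96; Chaudhri $687.14; Marchetti $990.41. Sum = $2,315.51.
No rounding difference to absorb.

Quinlan: $637.96; Chaudhri: $687.14; Marchetti: $990.41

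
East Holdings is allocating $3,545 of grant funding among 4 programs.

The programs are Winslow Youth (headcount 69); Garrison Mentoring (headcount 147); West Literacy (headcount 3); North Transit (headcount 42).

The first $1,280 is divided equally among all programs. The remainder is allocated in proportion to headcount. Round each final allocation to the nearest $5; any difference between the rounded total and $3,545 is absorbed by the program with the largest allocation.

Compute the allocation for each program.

Winslow Youth: $920 · Garrison Mentoring: $1,595 · West Literacy: $345 · North Transit: $685

Equal tier: $1,280 ÷ 4 = $320 apiece.
Remainder $2,265 by headcount (total 261): Winslow Youth 598.79 → $600; Garrison Mentoring 1,275.69 → $1,275; West Literacy 26.03 → $25; North Transit 364.48 → $365.
Totals: Winslow Youth $320 + $600 = $920; Garrison Mentoring $320 + $1,275 = $1,595; West Literacy $320 + $25 = $345; North Transit $320 + $365 = $685.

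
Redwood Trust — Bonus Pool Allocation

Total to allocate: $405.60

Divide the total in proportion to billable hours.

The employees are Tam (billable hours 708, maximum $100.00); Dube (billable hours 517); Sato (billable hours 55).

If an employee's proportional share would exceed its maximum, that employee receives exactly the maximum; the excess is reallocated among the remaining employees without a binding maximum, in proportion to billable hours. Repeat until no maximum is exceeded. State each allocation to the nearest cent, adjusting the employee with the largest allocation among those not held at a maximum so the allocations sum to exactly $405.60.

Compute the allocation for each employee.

Total billable hours = 1,280.
Pro-rata shares before constraints: Tam 224.3475; Dube 163.8244; Sato 17.4281.
Held at cap: Tam ($100.00); balance $305.60 reallocated over remaining billable hours 572.
Redistributed shares: Dube 276.2154 → $276.22; Sato 29.3846 → $29.38.

Tam: $100.00 | Dube: $276.22 | Sato: $29.38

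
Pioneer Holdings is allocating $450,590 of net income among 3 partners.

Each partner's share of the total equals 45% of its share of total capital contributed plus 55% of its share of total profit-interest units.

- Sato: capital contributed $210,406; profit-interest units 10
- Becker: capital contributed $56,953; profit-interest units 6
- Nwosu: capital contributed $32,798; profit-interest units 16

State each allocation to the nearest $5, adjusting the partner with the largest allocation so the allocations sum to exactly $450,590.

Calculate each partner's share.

Sato: $219,580 | Becker: $84,940 | Nwosu: $146,070

Capital contributed total 300,157; profit-interest units total 32.
Combined weights (45% capital contributed + 55% profit-interest units): Sato 0.4873; Becker 0.1885; Nwosu 0.3242.
Raw shares: Sato 219,581.03; Becker 84,940.64; Nwosu 146,068.33.
Rounded to nearest $5: Sato $219,580; Becker $84,940; Nwosu $146,070. Sum = $450,590.
Rounded total matches; no reconciliation needed.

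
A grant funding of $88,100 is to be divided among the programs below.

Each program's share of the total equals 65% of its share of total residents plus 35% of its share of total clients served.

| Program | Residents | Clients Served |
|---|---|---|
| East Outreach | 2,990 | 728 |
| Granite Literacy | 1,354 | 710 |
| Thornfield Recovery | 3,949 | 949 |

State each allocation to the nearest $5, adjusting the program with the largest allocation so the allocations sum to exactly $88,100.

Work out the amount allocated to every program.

East Outreach: $30,050 | Granite Literacy: $18,520 | Thornfield Recovery: $39,530

Totals — residents 8,293, clients served 2,387.
Blended shares (65% residents + 35% clients served): East Outreach 0.3411; Granite Literacy 0.2102; Thornfield Recovery 0.4487.
Proportional shares: East Outreach 30,050.83; Granite Literacy 18,521.37; Thornfield Recovery 39,527.80.
Rounded to nearest $5: East Outreach $30,050; Granite Literacy $18,520; Thornfield Recovery $39,530. Sum = $88,100.
Rounded total matches; no reconciliation needed.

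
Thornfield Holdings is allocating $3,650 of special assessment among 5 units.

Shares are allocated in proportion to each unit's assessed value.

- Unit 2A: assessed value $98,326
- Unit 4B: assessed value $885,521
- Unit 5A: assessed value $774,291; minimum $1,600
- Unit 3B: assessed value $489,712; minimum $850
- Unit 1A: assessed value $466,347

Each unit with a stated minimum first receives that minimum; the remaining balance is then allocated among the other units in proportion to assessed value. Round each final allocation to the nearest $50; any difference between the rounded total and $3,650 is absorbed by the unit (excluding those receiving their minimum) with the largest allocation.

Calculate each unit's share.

Guaranteed amounts: Unit 5A $1,600; Unit 3B $850. Residual $1,200.
Residual split over remaining assessed value 1,450,194: Unit 2A 81.36 → $100; Unit 4B 732.75 → $750; Unit 1A 385.89 → $400.
Rounding difference −$50 applied to Unit 4B → $700.

Unit 2A: $100 | Unit 4B: $700 | Unit 5A: $1,600 | Unit 3B: $850 | Unit 1A: $400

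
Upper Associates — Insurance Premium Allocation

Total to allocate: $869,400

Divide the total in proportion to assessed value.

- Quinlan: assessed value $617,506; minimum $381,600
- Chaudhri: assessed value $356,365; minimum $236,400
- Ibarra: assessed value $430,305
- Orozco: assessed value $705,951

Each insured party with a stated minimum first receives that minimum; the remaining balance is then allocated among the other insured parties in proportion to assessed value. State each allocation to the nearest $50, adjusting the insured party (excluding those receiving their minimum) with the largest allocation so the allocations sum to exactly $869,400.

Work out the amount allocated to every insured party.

Minimums first: Quinlan $381,600; Chaudhri $236,400. Residual $251,400.
Residual split over remaining assessed value 1,136,256: Ibarra 95,206.25 → $95,200; Orozco 156,193.75 → $156,200.

Quinlan: $381,600 · Chaudhri: $236,400 · Ibarra: $95,200 · Orozco: $156,200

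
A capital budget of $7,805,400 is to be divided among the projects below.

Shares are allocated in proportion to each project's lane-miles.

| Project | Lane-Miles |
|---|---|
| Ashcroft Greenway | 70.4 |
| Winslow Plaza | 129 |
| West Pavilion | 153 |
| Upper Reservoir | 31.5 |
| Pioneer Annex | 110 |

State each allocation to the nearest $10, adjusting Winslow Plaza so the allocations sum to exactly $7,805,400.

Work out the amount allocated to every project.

Sum of lane-miles: 493.9.
Proportional shares: Ashcroft Greenway 70.4/493.9 × $7,805,400 = 1,112,573.72; Winslow Plaza 129/493.9 × $7,805,400 = 2,038,664.91; West Pavilion 153/493.9 × $7,805,400 = 2,417,951.41; Upper Reservoir 31.5/493.9 × $7,805,400 = 497,813.53; Pioneer Annex 110/493.9 × $7,805,400 = 1,738,396.44.
After rounding ($10): Ashcroft Greenway $1,112,570; Winslow Plaza $2,038,660; West Pavilion $2,417,950; Upper Reservoir $497,810; Pioneer Annex $1,738,400. Sum = $7,805,390.
Difference $7,805,400 − $7,805,390 = +$10 applied to Winslow Plaza: Winslow Plaza becomes $2,038,670.

Ashcroft Greenway: $1,112,570; Winslow Plaza: $2,038,670; West Pavilion: $2,417,950; Upper Reservoir: $497,810; Pioneer Annex: $1,738,400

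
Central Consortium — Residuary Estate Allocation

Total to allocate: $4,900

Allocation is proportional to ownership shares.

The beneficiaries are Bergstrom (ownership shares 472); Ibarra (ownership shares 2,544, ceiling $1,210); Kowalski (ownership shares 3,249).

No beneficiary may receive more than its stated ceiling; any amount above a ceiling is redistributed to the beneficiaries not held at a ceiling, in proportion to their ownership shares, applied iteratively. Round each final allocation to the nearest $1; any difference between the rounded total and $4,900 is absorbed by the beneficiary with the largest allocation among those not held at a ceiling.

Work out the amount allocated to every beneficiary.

Bergstrom: $468 · Ibarra: $1,210 · Kowalski: $3,222

Combined ownership shares = 6,265.
Unconstrained shares: Bergstrom 369.16; Ibarra 1,989.72; Kowalski 2,541.12.
Cap binds for Ibarra ($1,210); residual $3,690 reallocated over remaining ownership shares 3,721.
Remaining shares: Bergstrom 468.07 → $468; Kowalski 3,221.93 → $3,222.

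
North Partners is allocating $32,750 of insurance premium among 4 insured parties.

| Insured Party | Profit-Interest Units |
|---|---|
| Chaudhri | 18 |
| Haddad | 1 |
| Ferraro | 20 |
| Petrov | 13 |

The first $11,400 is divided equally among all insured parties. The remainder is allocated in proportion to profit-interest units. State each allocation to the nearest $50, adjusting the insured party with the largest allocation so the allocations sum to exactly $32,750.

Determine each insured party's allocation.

Chaudhri: $10,250; Haddad: $3,250; Ferraro: $11,050; Petrov: $8,200

$11,400 shared equally gives $2,850 per insured party.
Remainder $21,350 by profit-interest units (total 52): Chaudhri 7,390.38 → $7,400; Haddad 410.58 → $400; Ferraro 8,211.54 → $8,200; Petrov 5,337.50 → $5,350.
Totals: Chaudhri $2,850 + $7,400 = $10,250; Haddad $2,850 + $400 = $3,250; Ferraro $2,850 + $8,200 = $11,050; Petrov $2,850 + $5,350 = $8,200.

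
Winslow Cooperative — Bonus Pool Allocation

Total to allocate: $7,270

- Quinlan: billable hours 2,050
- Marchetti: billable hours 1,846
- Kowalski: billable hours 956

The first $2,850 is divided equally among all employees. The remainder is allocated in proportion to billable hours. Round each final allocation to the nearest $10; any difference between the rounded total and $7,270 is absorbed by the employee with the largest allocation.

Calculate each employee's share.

Quinlan: $2,820 | Marchetti: $2,630 | Kowalski: $1,820

Equal tier: $2,850 ÷ 3 = $950 apiece.
Remainder $4,420 by billable hours (total 4,852): Quinlan 1,867.48 → $1,870; Marchetti 1,681.64 → $1,680; Kowalski 870.88 → $870.
Totals: Quinlan $950 + $1,870 = $2,820; Marchetti $950 + $1,680 = $2,630; Kowalski $950 + $870 = $1,820.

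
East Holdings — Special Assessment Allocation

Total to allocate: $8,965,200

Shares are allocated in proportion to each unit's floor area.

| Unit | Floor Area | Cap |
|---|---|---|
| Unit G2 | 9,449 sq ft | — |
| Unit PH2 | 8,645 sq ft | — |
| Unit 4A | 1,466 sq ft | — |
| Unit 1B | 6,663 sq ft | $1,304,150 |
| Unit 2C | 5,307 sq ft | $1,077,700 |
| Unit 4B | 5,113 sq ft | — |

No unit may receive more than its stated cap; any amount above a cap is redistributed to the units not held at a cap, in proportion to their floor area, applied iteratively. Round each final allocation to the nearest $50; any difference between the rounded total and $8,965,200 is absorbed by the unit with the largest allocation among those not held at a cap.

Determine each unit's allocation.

Unit G2: $2,521,250 | Unit PH2: $2,306,700 | Unit 4A: $391,150 | Unit 1B: $1,304,150 | Unit 2C: $1,077,700 | Unit 4B: $1,364,250

Floor area total: 36,643.
Proportional shares (ignoring caps): Unit G2 2,311,824.22; Unit PH2 2,115,114.87; Unit 4A 358,676.51; Unit 1B 1,630,192.06; Unit 2C 1,298,428.52; Unit 4B 1,250,963.83.
Held at cap: Unit 1B ($1,304,150), Unit 2C ($1,077,700); residual $6,583,350 reallocated over remaining floor area 24,673.
Remaining shares: Unit G2 2,521,220.53 → $2,521,200; Unit PH2 2,306,693.99 → $2,306,700; Unit 4A 391,164.07 → $391,150; Unit 4B 1,364,271.41 → $1,364,250.
Rounding difference +$50 applied to Unit G2 → $2,521,250.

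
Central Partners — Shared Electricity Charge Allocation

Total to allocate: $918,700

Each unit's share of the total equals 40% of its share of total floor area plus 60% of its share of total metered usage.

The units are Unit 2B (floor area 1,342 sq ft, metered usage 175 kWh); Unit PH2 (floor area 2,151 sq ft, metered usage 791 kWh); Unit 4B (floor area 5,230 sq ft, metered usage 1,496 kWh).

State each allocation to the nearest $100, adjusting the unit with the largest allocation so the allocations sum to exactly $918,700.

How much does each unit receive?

Floor area total 8,723; metered usage total 2,462.
Composite weights (40% floor area + 60% metered usage): Unit 2B 0.1042; Unit PH2 0.2914; Unit 4B 0.6044.
Raw shares: Unit 2B 95,716.34; Unit PH2 267,714.60; Unit 4B 555,269.07.
After rounding ($100): Unit 2B $95,700; Unit PH2 $267,700; Unit 4B $555,300. Sum = $918,700.
Rounded total matches; no reconciliation needed.

Unit 2B: $95,700; Unit PH2: $267,700; Unit 4B: $555,300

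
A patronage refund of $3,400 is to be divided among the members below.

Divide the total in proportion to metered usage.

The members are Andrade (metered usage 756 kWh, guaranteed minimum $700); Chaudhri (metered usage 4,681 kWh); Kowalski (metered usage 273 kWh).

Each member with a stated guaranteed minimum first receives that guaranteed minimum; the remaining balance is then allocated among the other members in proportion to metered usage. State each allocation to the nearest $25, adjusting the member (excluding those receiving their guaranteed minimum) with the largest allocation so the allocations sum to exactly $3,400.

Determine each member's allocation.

Andrade: $700 | Chaudhri: $2,550 | Kowalski: $150

Minimums first: Andrade $700. Remaining pool $2,700.
Remaining pool split over remaining metered usage 4,954: Chaudhri 2,551.21 → $2,550; Kowalski 148.79 → $150.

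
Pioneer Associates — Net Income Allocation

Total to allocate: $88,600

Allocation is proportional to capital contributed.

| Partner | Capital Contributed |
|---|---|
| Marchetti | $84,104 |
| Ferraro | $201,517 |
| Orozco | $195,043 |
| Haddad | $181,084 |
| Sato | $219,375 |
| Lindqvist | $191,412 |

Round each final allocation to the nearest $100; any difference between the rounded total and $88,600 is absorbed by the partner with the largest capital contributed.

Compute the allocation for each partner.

Marchetti: $6,900 | Ferraro: $16,600 | Orozco: $16,100 | Haddad: $15,000 | Sato: $18,200 | Lindqvist: $15,800

Capital contributed total: 1,072,535.
Proportional shares: Marchetti 84,104/1,072,535 × $88,600 = 6,947.67; Ferraro 201,517/1,072,535 × $88,600 = 16,646.92; Orozco 195,043/1,072,535 × $88,600 = 16,112.12; Haddad 181,084/1,072,535 × $88,600 = 14,958.99; Sato 219,375/1,072,535 × $88,600 = 18,122.14; Lindqvist 191,412/1,072,535 × $88,600 = 15,812.17.
After rounding ($100): Marchetti $6,900; Ferraro $16,600; Orozco $16,100; Haddad $15,000; Sato $18,100; Lindqvist $15,800. Sum = $88,500.
Difference $88,600 − $88,500 = +$100 applied to largest capital contributed (Sato): Sato becomes $18,200.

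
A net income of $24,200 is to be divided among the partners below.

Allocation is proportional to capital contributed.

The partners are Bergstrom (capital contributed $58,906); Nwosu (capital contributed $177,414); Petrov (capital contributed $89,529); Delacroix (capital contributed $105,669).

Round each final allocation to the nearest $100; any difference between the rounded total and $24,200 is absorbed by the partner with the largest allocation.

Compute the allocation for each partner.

Total capital contributed = 431,518.
Proportional shares: Bergstrom 58,906/431,518 × $24,200 = 3,303.51; Nwosu 177,414/431,518 × $24,200 = 9,949.57; Petrov 89,529/431,518 × $24,200 = 5,020.88; Delacroix 105,669/431,518 × $24,200 = 5,926.03.
At nearest $100: Bergstrom $3,300; Nwosu $9,900; Petrov $5,000; Delacroix $5,900. Sum = $24,100.
Difference $24,200 − $24,100 = +$100 applied to largest allocation (Nwosu): Nwosu becomes $10,000.

Bergstrom: $3,300; Nwosu: $10,000; Petrov: $5,000; Delacroix: $5,900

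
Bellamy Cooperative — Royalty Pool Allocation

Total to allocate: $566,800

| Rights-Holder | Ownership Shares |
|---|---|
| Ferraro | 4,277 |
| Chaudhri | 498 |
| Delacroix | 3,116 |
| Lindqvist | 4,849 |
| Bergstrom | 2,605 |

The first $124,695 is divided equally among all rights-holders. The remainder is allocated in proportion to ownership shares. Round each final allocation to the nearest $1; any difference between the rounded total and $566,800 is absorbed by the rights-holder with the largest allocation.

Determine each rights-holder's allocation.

First tranche $124,695 split equally: $24,939 each.
Remainder $442,105 by ownership shares (total 15,345): Ferraro 123,224.70 → $123,225; Chaudhri 14,347.88 → $14,348; Delacroix 89,775.12 → $89,775; Lindqvist 139,704.60 → $139,705; Bergstrom 75,052.69 → $75,053.
Rounding difference −$1 on remainder applied to Lindqvist.
Totals: Ferraro $24,939 + $123,225 = $148,164; Chaudhri $24,939 + $14,348 = $39,287; Delacroix $24,939 + $89,775 = $114,714; Lindqvist $24,939 + $139,704 = $164,643; Bergstrom $24,939 + $75,053 = $99,992.

Ferraro: $148,164 | Chaudhri: $39,287 | Delacroix: $114,714 | Lindqvist: $164,643 | Bergstrom: $99,992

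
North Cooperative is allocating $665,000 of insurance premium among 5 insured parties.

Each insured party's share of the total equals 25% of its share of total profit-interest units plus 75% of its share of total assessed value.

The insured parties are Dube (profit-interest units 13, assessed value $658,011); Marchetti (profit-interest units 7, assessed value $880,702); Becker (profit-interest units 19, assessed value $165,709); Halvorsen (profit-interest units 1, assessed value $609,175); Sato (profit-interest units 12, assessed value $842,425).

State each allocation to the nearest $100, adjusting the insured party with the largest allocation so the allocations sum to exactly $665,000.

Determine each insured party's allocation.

Dube: $145,500 · Marchetti: $161,600 · Becker: $86,900 · Halvorsen: $99,500 · Sato: $171,500

Totals — profit-interest units 52, assessed value 3,156,022.
Composite weights (25% profit-interest units + 75% assessed value): Dube 0.2189; Marchetti 0.2429; Becker 0.1307; Halvorsen 0.1496; Sato 0.2579.
Raw shares: Dube 145,548.78; Marchetti 161,558.22; Becker 86,932.39; Halvorsen 99,465.78; Sato 171,494.83.
After rounding ($100): Dube $145,500; Marchetti $161,600; Becker $86,900; Halvorsen $99,500; Sato $171,500. Sum = $665,000.
Sum already equals the total — no adjustment.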